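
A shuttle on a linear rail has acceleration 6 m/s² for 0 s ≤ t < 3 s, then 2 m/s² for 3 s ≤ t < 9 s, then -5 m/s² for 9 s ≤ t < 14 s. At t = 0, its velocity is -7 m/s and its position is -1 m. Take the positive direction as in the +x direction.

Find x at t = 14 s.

159.5 m

On each constant-a segment, Δv = aΔt and Δx = v₀Δt + ½aΔt²; chain segment to segment.
0–3 s: v starts -7 m/s; Δx = -7·3 + ½·6·3² = 6 m; v ends 11 m/s.
3–9 s: v starts 11 m/s; Δx = 11·6 + ½·2·6² = 102 m; v ends 23 m/s.
9–14 s: v starts 23 m/s; Δx = 23·5 + ½·-5·5² = 52.5 m; v ends -2 m/s.
x(14) = -1 + Σ Δx = 159.5 m.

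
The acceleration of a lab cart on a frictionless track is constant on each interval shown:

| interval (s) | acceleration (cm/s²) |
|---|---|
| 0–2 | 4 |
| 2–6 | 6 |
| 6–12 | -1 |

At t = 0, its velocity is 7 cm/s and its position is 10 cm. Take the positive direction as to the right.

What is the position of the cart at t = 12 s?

356 cm

On each constant-a segment, Δv = aΔt and Δx = v₀Δt + ½aΔt²; chain segment to segment.
0–2 s: v starts 7 cm/s; Δx = 7·2 + ½·4·2² = 22 cm; v ends 15 cm/s.
2–6 s: v starts 15 cm/s; Δx = 15·4 + ½·6·4² = 108 cm; v ends 39 cm/s.
6–12 s: v starts 39 cm/s; Δx = 39·6 + ½·-1·6² = 216 cm; v ends 33 cm/s.
x(12) = 10 + Σ Δx = 356 cm.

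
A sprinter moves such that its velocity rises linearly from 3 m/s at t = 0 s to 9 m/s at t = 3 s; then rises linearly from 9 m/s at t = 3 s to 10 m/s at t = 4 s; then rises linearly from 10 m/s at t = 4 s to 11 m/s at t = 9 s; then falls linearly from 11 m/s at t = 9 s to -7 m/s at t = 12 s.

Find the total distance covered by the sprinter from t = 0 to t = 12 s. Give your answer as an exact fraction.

Total distance travelled is ∫|v| dt — sum the magnitudes of each area piece.
0–3 s: |½(3 + 9)(3)| = 18 m
3–4 s: |½(9 + 10)(1)| = 9.5 m
4–9 s: |½(10 + 11)(5)| = 52.5 m
9–12 s: v = 0 at t = 65/6 s; triangle areas 121/12 + 49/12 = 85/6 m
Total distance = 565/6 m

565/6 m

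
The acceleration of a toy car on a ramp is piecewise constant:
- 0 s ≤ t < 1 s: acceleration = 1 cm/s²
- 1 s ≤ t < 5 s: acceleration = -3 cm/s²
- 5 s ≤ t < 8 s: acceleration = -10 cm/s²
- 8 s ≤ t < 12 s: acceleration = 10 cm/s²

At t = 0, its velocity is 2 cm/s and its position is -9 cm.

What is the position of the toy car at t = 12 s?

-166.5 cm

On each constant-a segment, Δv = aΔt and Δx = v₀Δt + ½aΔt²; chain segment to segment.
0–1 s: v starts 2 cm/s; Δx = 2·1 + ½·1·1² = 2.5 cm; v ends 3 cm/s.
1–5 s: v starts 3 cm/s; Δx = 3·4 + ½·-3·4² = -12 cm; v ends -9 cm/s.
5–8 s: v starts -9 cm/s; Δx = -9·3 + ½·-10·3² = -72 cm; v ends -39 cm/s.
8–12 s: v starts -39 cm/s; Δx = -39·4 + ½·10·4² = -76 cm; v ends 1 cm/s.
x(12) = -9 + Σ Δx = -166.5 cm.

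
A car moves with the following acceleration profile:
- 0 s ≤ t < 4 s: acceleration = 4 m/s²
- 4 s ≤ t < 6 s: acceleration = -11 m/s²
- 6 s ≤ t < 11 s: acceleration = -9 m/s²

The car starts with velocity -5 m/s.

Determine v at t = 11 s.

-56 m/s

Δv equals the area under the a-t graph; then v = v₀ + Δv.
0–4 s: 4 × 4 = 16 m/s
4–6 s: -11 × 2 = -22 m/s
6–11 s: -9 × 5 = -45 m/s
Δv = -51 m/s, so v(11) = -5 + (-51) = -56 m/s.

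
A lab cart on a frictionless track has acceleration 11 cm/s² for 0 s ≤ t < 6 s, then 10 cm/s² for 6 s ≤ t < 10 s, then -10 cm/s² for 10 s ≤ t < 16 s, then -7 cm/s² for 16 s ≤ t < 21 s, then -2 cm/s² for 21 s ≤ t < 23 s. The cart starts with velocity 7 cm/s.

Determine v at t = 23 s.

14 cm/s

Δv equals the area under the a-t graph; then v = v₀ + Δv.
0–6 s: 11 × 6 = 66 cm/s
6–10 s: 10 × 4 = 40 cm/s
10–16 s: -10 × 6 = -60 cm/s
16–21 s: -7 × 5 = -35 cm/s
21–23 s: -2 × 2 = -4 cm/s
Δv = 7 cm/s, so v(23) = 7 + (7) = 14 cm/s.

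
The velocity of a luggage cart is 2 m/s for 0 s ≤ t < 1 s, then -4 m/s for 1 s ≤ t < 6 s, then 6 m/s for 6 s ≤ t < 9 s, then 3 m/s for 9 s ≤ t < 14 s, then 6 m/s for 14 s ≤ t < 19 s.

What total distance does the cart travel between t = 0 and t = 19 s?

Distance (not displacement) is the total path length: add the absolute areas under v-t.
0–1 s: |2| × 1 = 2 m
1–6 s: |-4| × 5 = 20 m
6–9 s: |6| × 3 = 18 m
9–14 s: |3| × 5 = 15 m
14–19 s: |6| × 5 = 30 m
Total distance = 85 m

85 m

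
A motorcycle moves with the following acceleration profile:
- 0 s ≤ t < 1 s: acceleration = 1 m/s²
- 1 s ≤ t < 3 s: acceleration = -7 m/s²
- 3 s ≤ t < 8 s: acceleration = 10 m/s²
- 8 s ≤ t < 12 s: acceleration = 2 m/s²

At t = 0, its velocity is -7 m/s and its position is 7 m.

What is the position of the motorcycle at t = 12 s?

135.5 m

On each constant-a segment, Δv = aΔt and Δx = v₀Δt + ½aΔt²; chain segment to segment.
0–1 s: v starts -7 m/s; Δx = -7·1 + ½·1·1² = -6.5 m; v ends -6 m/s.
1–3 s: v starts -6 m/s; Δx = -6·2 + ½·-7·2² = -26 m; v ends -20 m/s.
3–8 s: v starts -20 m/s; Δx = -20·5 + ½·10·5² = 25 m; v ends 30 m/s.
8–12 s: v starts 30 m/s; Δx = 30·4 + ½·2·4² = 136 m; v ends 38 m/s.
x(12) = 7 + Σ Δx = 135.5 m.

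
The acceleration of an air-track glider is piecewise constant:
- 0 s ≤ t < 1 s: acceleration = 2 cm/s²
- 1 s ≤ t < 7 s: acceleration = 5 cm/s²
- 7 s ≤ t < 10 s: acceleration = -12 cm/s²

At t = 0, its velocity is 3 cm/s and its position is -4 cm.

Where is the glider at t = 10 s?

171 cm

On each constant-a segment, Δv = aΔt and Δx = v₀Δt + ½aΔt²; chain segment to segment.
0–1 s: v starts 3 cm/s; Δx = 3·1 + ½·2·1² = 4 cm; v ends 5 cm/s.
1–7 s: v starts 5 cm/s; Δx = 5·6 + ½·5·6² = 120 cm; v ends 35 cm/s.
7–10 s: v starts 35 cm/s; Δx = 35·3 + ½·-12·3² = 51 cm; v ends -1 cm/s.
x(10) = -4 + Σ Δx = 171 cm.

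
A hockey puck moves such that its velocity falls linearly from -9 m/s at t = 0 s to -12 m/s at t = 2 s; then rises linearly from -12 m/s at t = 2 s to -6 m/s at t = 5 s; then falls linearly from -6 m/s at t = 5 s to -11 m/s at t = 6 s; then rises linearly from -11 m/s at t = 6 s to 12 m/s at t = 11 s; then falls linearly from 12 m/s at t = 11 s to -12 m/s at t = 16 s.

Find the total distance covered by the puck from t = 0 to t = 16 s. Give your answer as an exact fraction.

2652/23 m

Distance (not displacement) is the total path length: add the absolute areas under v-t.
0–2 s: |½(-9 + -12)(2)| = 21 m
2–5 s: |½(-12 + -6)(3)| = 27 m
5–6 s: |½(-6 + -11)(1)| = 8.5 m
6–11 s: v = 0 at t = 193/23 s; triangle areas 605/46 + 360/23 = 1325/46 m
11–16 s: v = 0 at t = 13.5 s; triangle areas 15 + 15 = 30 m
Total distance = 2652/23 m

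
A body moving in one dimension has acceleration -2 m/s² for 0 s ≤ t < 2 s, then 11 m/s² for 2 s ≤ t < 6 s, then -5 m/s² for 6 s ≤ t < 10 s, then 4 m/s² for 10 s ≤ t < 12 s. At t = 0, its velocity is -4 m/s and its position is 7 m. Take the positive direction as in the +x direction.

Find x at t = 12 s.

195 m

On each constant-a segment, Δv = aΔt and Δx = v₀Δt + ½aΔt²; chain segment to segment.
0–2 s: v starts -4 m/s; Δx = -4·2 + ½·-2·2² = -12 m; v ends -8 m/s.
2–6 s: v starts -8 m/s; Δx = -8·4 + ½·11·4² = 56 m; v ends 36 m/s.
6–10 s: v starts 36 m/s; Δx = 36·4 + ½·-5·4² = 104 m; v ends 16 m/s.
10–12 s: v starts 16 m/s; Δx = 16·2 + ½·4·2² = 40 m; v ends 24 m/s.
x(12) = 7 + Σ Δx = 195 m.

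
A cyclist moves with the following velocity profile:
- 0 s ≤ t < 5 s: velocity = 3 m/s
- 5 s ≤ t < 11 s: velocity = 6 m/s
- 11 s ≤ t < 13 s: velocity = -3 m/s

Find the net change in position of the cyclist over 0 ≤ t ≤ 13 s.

45 m

Net displacement equals the area under the velocity-time graph (areas below the axis count negative).
0–5 s: 3 × 5 = 15 m
5–11 s: 6 × 6 = 36 m
11–13 s: -3 × 2 = -6 m
Net displacement = 45 m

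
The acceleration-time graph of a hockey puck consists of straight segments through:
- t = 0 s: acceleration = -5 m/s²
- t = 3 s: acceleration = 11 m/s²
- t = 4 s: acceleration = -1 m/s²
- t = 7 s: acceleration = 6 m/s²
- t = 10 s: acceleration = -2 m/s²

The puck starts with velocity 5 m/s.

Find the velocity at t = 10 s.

Δv equals the area under the a-t graph; then v = v₀ + Δv.
0–3 s: ½(-5 + 11)(3) = 9 m/s
3–4 s: ½(11 + -1)(1) = 5 m/s
4–7 s: ½(-1 + 6)(3) = 7.5 m/s
7–10 s: ½(6 + -2)(3) = 6 m/s
Δv = 27.5 m/s, so v(10) = 5 + (27.5) = 32.5 m/s.

32.5 m/s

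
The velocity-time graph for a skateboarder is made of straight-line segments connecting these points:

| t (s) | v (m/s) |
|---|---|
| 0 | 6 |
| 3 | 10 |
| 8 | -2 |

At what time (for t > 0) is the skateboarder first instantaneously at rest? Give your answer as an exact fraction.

v changes sign on 3–8 s (from 10 to -2); the graph is linear there, so v = 0 at t = 3 + (-10)·(8 − 3)/(-2 − 10) = 43/6 s.

t = 43/6 s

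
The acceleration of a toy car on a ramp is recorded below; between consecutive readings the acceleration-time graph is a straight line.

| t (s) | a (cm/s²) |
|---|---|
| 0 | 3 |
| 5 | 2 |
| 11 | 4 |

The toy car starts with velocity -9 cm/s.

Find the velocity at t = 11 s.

21.5 cm/s

Δv equals the area under the a-t graph; then v = v₀ + Δv.
0–5 s: ½(3 + 2)(5) = 12.5 cm/s
5–11 s: ½(2 + 4)(6) = 18 cm/s
Δv = 30.5 cm/s, so v(11) = -9 + (30.5) = 21.5 cm/s.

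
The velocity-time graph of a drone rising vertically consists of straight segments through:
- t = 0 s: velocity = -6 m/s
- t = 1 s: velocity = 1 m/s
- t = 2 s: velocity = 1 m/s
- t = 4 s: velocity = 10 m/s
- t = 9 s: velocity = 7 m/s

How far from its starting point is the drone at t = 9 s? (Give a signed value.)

Net displacement equals the area under the velocity-time graph (areas below the axis count negative).
0–1 s: ½(-6 + 1)(1) = -2.5 m
1–2 s: 1 × 1 = 1 m
2–4 s: ½(1 + 10)(2) = 11 m
4–9 s: ½(10 + 7)(5) = 42.5 m
Net displacement = 52 m

52 m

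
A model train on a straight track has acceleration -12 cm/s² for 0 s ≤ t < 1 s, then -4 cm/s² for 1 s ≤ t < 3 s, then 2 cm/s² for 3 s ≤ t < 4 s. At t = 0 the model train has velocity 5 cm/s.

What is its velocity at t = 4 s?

-13 cm/s

Δv equals the area under the a-t graph; then v = v₀ + Δv.
0–1 s: -12 × 1 = -12 cm/s
1–3 s: -4 × 2 = -8 cm/s
3–4 s: 2 × 1 = 2 cm/s
Δv = -18 cm/s, so v(4) = 5 + (-18) = -13 cm/s.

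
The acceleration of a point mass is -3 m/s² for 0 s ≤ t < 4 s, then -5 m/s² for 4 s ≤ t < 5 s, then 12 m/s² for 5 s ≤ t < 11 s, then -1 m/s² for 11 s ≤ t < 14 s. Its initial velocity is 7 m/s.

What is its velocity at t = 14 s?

Δv equals the area under the a-t graph; then v = v₀ + Δv.
0–4 s: -3 × 4 = -12 m/s
4–5 s: -5 × 1 = -5 m/s
5–11 s: 12 × 6 = 72 m/s
11–14 s: -1 × 3 = -3 m/s
Δv = 52 m/s, so v(14) = 7 + (52) = 59 m/s.

59 m/s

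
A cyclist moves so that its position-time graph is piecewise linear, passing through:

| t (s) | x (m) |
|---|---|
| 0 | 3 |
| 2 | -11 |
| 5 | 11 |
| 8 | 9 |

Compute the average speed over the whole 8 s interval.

Average speed = (total path length)/(elapsed time); on a piecewise-linear x-t graph the path length is Σ|Δx|.
0–2 s: |Δx| = |-11 − 3| = 14 m
2–5 s: |Δx| = |11 − -11| = 22 m
5–8 s: |Δx| = |9 − 11| = 2 m
Total path = 38 m; average speed = 38/8 = 4.75 m/s.

4.75 m/s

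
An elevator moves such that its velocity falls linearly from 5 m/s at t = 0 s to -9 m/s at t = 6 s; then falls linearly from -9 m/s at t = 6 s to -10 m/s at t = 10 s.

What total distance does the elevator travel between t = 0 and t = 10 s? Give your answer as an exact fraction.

425/7 m

Total distance travelled is ∫|v| dt — sum the magnitudes of each area piece.
0–6 s: v = 0 at t = 15/7 s; triangle areas 75/14 + 243/14 = 159/7 m
6–10 s: |½(-9 + -10)(4)| = 38 m
Total distance = 425/7 m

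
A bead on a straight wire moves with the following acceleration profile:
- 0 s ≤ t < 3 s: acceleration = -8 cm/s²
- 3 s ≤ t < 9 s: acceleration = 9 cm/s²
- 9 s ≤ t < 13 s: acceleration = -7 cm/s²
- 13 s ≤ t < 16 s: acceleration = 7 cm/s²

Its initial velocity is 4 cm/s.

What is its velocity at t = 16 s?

Δv equals the area under the a-t graph; then v = v₀ + Δv.
0–3 s: -8 × 3 = -24 cm/s
3–9 s: 9 × 6 = 54 cm/s
9–13 s: -7 × 4 = -28 cm/s
13–16 s: 7 × 3 = 21 cm/s
Δv = 23 cm/s, so v(16) = 4 + (23) = 27 cm/s.

27 cm/s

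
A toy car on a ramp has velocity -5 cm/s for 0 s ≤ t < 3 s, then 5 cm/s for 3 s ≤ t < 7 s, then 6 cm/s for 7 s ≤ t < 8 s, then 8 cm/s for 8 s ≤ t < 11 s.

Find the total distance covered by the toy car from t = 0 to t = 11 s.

65 cm

Distance (not displacement) is the total path length: add the absolute areas under v-t.
0–3 s: |-5| × 3 = 15 cm
3–7 s: |5| × 4 = 20 cm
7–8 s: |6| × 1 = 6 cm
8–11 s: |8| × 3 = 24 cm
Total distance = 65 cm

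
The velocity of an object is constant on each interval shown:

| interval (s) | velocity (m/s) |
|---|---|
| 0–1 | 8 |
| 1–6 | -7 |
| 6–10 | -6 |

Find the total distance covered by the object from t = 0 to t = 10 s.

67 m

Distance (not displacement) is the total path length: add the absolute areas under v-t.
0–1 s: |8| × 1 = 8 m
1–6 s: |-7| × 5 = 35 m
6–10 s: |-6| × 4 = 24 m
Total distance = 67 m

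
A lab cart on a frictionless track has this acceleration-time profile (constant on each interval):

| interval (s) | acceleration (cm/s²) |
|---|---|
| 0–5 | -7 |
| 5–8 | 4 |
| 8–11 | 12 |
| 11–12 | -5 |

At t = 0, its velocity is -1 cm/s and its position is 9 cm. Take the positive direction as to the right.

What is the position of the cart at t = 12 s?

On each constant-a segment, Δv = aΔt and Δx = v₀Δt + ½aΔt²; chain segment to segment.
0–5 s: v starts -1 cm/s; Δx = -1·5 + ½·-7·5² = -92.5 cm; v ends -36 cm/s.
5–8 s: v starts -36 cm/s; Δx = -36·3 + ½·4·3² = -90 cm; v ends -24 cm/s.
8–11 s: v starts -24 cm/s; Δx = -24·3 + ½·12·3² = -18 cm; v ends 12 cm/s.
11–12 s: v starts 12 cm/s; Δx = 12·1 + ½·-5·1² = 9.5 cm; v ends 7 cm/s.
x(12) = 9 + Σ Δx = -182 cm.

-182 cm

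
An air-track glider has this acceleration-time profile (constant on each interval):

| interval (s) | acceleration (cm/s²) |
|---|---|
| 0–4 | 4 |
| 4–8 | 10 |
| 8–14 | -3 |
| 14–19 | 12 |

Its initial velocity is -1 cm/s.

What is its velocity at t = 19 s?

Δv equals the area under the a-t graph; then v = v₀ + Δv.
0–4 s: 4 × 4 = 16 cm/s
4–8 s: 10 × 4 = 40 cm/s
8–14 s: -3 × 6 = -18 cm/s
14–19 s: 12 × 5 = 60 cm/s
Δv = 98 cm/s, so v(19) = -1 + (98) = 97 cm/s.

97 cm/s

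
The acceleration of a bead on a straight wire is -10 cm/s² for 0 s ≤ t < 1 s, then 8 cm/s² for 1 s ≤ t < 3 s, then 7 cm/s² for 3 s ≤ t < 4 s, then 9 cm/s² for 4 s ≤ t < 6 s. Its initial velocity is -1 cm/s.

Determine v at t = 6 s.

30 cm/s

Δv equals the area under the a-t graph; then v = v₀ + Δv.
0–1 s: -10 × 1 = -10 cm/s
1–3 s: 8 × 2 = 16 cm/s
3–4 s: 7 × 1 = 7 cm/s
4–6 s: 9 × 2 = 18 cm/s
Δv = 31 cm/s, so v(6) = -1 + (31) = 30 cm/s.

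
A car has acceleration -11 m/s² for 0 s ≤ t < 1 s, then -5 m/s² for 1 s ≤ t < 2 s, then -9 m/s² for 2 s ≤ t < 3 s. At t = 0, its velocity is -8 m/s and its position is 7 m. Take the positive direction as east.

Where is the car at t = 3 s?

-56.5 m

On each constant-a segment, Δv = aΔt and Δx = v₀Δt + ½aΔt²; chain segment to segment.
0–1 s: v starts -8 m/s; Δx = -8·1 + ½·-11·1² = -13.5 m; v ends -19 m/s.
1–2 s: v starts -19 m/s; Δx = -19·1 + ½·-5·1² = -21.5 m; v ends -24 m/s.
2–3 s: v starts -24 m/s; Δx = -24·1 + ½·-9·1² = -28.5 m; v ends -33 m/s.
x(3) = 7 + Σ Δx = -56.5 m.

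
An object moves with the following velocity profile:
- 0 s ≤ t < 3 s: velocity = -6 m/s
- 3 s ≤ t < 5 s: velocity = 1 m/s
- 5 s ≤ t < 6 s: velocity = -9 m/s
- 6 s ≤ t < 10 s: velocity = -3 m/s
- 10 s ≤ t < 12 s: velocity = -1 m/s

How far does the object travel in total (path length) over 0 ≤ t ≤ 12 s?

43 m

Distance (not displacement) is the total path length: add the absolute areas under v-t.
0–3 s: |-6| × 3 = 18 m
3–5 s: |1| × 2 = 2 m
5–6 s: |-9| × 1 = 9 m
6–10 s: |-3| × 4 = 12 m
10–12 s: |-1| × 2 = 2 m
Total distance = 43 m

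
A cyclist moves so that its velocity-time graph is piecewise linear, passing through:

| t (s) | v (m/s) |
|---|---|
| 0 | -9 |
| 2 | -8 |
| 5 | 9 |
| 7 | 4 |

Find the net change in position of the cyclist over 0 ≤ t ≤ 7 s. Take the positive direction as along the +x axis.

-2.5 m

Displacement is the signed area under the v-t curve.
0–2 s: ½(-9 + -8)(2) = -17 m
2–5 s: ½(-8 + 9)(3) = 1.5 m
5–7 s: ½(9 + 4)(2) = 13 m
Net displacement = -2.5 m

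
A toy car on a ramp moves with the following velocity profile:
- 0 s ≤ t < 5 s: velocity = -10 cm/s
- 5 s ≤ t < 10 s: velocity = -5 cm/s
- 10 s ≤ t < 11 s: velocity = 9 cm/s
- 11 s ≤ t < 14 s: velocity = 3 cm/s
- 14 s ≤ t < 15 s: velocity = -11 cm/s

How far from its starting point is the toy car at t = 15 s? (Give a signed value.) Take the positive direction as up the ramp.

Net displacement equals the area under the velocity-time graph (areas below the axis count negative).
0–5 s: -10 × 5 = -50 cm
5–10 s: -5 × 5 = -25 cm
10–11 s: 9 × 1 = 9 cm
11–14 s: 3 × 3 = 9 cm
14–15 s: -11 × 1 = -11 cm
Net displacement = -68 cm

-68 cm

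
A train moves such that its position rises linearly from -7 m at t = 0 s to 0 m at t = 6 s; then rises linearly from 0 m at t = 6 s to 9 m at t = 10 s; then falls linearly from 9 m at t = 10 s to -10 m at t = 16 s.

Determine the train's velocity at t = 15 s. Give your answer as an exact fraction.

-19/6 m/s

Velocity is the slope of the x-t graph on 10–16 s: (-10 − 9)/(16 − 10) = -19/6 m/s.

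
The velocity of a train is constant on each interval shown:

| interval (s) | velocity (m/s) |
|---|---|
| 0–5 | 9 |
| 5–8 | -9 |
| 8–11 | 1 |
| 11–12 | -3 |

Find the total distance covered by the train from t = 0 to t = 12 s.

Total distance travelled is ∫|v| dt — sum the magnitudes of each area piece.
0–5 s: |9| × 5 = 45 m
5–8 s: |-9| × 3 = 27 m
8–11 s: |1| × 3 = 3 m
11–12 s: |-3| × 1 = 3 m
Total distance = 78 m

78 m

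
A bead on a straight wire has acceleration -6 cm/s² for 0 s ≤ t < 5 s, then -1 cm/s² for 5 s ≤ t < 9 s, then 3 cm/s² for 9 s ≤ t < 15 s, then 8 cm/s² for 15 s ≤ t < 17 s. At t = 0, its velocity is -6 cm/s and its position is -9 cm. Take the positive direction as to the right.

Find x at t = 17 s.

On each constant-a segment, Δv = aΔt and Δx = v₀Δt + ½aΔt²; chain segment to segment.
0–5 s: v starts -6 cm/s; Δx = -6·5 + ½·-6·5² = -105 cm; v ends -36 cm/s.
5–9 s: v starts -36 cm/s; Δx = -36·4 + ½·-1·4² = -152 cm; v ends -40 cm/s.
9–15 s: v starts -40 cm/s; Δx = -40·6 + ½·3·6² = -186 cm; v ends -22 cm/s.
15–17 s: v starts -22 cm/s; Δx = -22·2 + ½·8·2² = -28 cm; v ends -6 cm/s.
x(17) = -9 + Σ Δx = -480 cm.

-480 cm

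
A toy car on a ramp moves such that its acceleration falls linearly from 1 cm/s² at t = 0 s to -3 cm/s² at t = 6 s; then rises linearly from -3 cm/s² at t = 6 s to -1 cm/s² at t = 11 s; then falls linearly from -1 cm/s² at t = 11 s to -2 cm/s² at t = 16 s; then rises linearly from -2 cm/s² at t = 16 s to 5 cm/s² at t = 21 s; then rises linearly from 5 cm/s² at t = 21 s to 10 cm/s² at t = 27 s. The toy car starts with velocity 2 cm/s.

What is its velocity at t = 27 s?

31 cm/s

Δv equals the area under the a-t graph; then v = v₀ + Δv.
0–6 s: ½(1 + -3)(6) = -6 cm/s
6–11 s: ½(-3 + -1)(5) = -10 cm/s
11–16 s: ½(-1 + -2)(5) = -7.5 cm/s
16–21 s: ½(-2 + 5)(5) = 7.5 cm/s
21–27 s: ½(5 + 10)(6) = 45 cm/s
Δv = 29 cm/s, so v(27) = 2 + (29) = 31 cm/s.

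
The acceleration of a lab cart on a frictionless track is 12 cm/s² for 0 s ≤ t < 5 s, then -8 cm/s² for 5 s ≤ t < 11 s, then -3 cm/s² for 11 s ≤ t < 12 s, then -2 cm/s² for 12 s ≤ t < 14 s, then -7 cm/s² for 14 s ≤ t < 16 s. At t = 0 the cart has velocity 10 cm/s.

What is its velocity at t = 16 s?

1 cm/s

Δv equals the area under the a-t graph; then v = v₀ + Δv.
0–5 s: 12 × 5 = 60 cm/s
5–11 s: -8 × 6 = -48 cm/s
11–12 s: -3 × 1 = -3 cm/s
12–14 s: -2 × 2 = -4 cm/s
14–16 s: -7 × 2 = -14 cm/s
Δv = -9 cm/s, so v(16) = 10 + (-9) = 1 cm/s.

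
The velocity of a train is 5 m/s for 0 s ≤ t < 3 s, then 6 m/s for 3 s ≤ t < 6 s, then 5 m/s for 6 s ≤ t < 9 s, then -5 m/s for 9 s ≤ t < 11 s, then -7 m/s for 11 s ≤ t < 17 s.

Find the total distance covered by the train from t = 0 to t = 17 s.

100 m

Total distance travelled is ∫|v| dt — sum the magnitudes of each area piece.
0–3 s: |5| × 3 = 15 m
3–6 s: |6| × 3 = 18 m
6–9 s: |5| × 3 = 15 m
9–11 s: |-5| × 2 = 10 m
11–17 s: |-7| × 6 = 42 m
Total distance = 100 m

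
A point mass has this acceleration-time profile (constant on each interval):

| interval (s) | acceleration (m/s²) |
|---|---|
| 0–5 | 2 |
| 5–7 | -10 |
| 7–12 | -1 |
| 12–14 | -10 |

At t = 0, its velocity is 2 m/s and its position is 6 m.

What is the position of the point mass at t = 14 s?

On each constant-a segment, Δv = aΔt and Δx = v₀Δt + ½aΔt²; chain segment to segment.
0–5 s: v starts 2 m/s; Δx = 2·5 + ½·2·5² = 35 m; v ends 12 m/s.
5–7 s: v starts 12 m/s; Δx = 12·2 + ½·-10·2² = 4 m; v ends -8 m/s.
7–12 s: v starts -8 m/s; Δx = -8·5 + ½·-1·5² = -52.5 m; v ends -13 m/s.
12–14 s: v starts -13 m/s; Δx = -13·2 + ½·-10·2² = -46 m; v ends -33 m/s.
x(14) = 6 + Σ Δx = -53.5 m.

-53.5 m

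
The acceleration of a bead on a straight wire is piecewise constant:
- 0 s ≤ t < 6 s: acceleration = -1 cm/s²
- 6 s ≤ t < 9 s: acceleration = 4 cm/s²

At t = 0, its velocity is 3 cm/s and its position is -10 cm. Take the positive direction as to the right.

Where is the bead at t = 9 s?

-1 cm

On each constant-a segment, Δv = aΔt and Δx = v₀Δt + ½aΔt²; chain segment to segment.
0–6 s: v starts 3 cm/s; Δx = 3·6 + ½·-1·6² = 0 cm; v ends -3 cm/s.
6–9 s: v starts -3 cm/s; Δx = -3·3 + ½·4·3² = 9 cm; v ends 9 cm/s.
x(9) = -10 + Σ Δx = -1 cm.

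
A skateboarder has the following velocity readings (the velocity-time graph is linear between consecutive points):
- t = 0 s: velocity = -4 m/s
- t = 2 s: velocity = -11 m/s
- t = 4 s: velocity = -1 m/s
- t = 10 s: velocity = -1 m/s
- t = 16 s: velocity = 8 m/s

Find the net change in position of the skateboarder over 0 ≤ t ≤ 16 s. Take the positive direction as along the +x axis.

-12 m

Displacement is the signed area under the v-t curve.
0–2 s: ½(-4 + -11)(2) = -15 m
2–4 s: ½(-11 + -1)(2) = -12 m
4–10 s: -1 × 6 = -6 m
10–16 s: ½(-1 + 8)(6) = 21 m
Net displacement = -12 m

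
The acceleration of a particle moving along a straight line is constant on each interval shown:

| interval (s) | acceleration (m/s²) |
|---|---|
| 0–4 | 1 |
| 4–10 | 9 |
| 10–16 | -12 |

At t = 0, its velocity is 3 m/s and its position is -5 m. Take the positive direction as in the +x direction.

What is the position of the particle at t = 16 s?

On each constant-a segment, Δv = aΔt and Δx = v₀Δt + ½aΔt²; chain segment to segment.
0–4 s: v starts 3 m/s; Δx = 3·4 + ½·1·4² = 20 m; v ends 7 m/s.
4–10 s: v starts 7 m/s; Δx = 7·6 + ½·9·6² = 204 m; v ends 61 m/s.
10–16 s: v starts 61 m/s; Δx = 61·6 + ½·-12·6² = 150 m; v ends -11 m/s.
x(16) = -5 + Σ Δx = 369 m.

369 m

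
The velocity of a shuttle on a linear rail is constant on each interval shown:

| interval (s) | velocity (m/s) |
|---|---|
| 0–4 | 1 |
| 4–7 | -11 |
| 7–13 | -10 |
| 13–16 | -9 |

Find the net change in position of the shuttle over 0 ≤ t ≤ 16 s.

Displacement is the signed area under the v-t curve.
0–4 s: 1 × 4 = 4 m
4–7 s: -11 × 3 = -33 m
7–13 s: -10 × 6 = -60 m
13–16 s: -9 × 3 = -27 m
Net displacement = -116 m

-116 m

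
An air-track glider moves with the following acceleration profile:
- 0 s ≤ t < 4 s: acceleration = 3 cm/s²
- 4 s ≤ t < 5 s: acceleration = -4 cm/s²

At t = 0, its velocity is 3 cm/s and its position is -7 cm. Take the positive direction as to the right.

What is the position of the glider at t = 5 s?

42 cm

On each constant-a segment, Δv = aΔt and Δx = v₀Δt + ½aΔt²; chain segment to segment.
0–4 s: v starts 3 cm/s; Δx = 3·4 + ½·3·4² = 36 cm; v ends 15 cm/s.
4–5 s: v starts 15 cm/s; Δx = 15·1 + ½·-4·1² = 13 cm; v ends 11 cm/s.
x(5) = -7 + Σ Δx = 42 cm.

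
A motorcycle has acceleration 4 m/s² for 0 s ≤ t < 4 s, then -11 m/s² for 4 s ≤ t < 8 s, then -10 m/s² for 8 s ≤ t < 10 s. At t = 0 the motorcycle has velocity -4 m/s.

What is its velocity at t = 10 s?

Δv equals the area under the a-t graph; then v = v₀ + Δv.
0–4 s: 4 × 4 = 16 m/s
4–8 s: -11 × 4 = -44 m/s
8–10 s: -10 × 2 = -20 m/s
Δv = -48 m/s, so v(10) = -4 + (-48) = -52 m/s.

-52 m/s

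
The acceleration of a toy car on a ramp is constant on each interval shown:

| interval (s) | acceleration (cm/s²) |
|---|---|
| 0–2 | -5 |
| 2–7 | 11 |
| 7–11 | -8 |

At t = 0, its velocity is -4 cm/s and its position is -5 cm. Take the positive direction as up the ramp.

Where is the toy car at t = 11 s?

144.5 cm

On each constant-a segment, Δv = aΔt and Δx = v₀Δt + ½aΔt²; chain segment to segment.
0–2 s: v starts -4 cm/s; Δx = -4·2 + ½·-5·2² = -18 cm; v ends -14 cm/s.
2–7 s: v starts -14 cm/s; Δx = -14·5 + ½·11·5² = 67.5 cm; v ends 41 cm/s.
7–11 s: v starts 41 cm/s; Δx = 41·4 + ½·-8·4² = 100 cm; v ends 9 cm/s.
x(11) = -5 + Σ Δx = 144.5 cm.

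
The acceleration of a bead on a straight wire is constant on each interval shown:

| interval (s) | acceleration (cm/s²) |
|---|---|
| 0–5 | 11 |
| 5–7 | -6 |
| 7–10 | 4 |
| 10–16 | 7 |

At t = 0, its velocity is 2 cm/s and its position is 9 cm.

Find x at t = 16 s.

On each constant-a segment, Δv = aΔt and Δx = v₀Δt + ½aΔt²; chain segment to segment.
0–5 s: v starts 2 cm/s; Δx = 2·5 + ½·11·5² = 147.5 cm; v ends 57 cm/s.
5–7 s: v starts 57 cm/s; Δx = 57·2 + ½·-6·2² = 102 cm; v ends 45 cm/s.
7–10 s: v starts 45 cm/s; Δx = 45·3 + ½·4·3² = 153 cm; v ends 57 cm/s.
10–16 s: v starts 57 cm/s; Δx = 57·6 + ½·7·6² = 468 cm; v ends 99 cm/s.
x(16) = 9 + Σ Δx = 879.5 cm.

879.5 cm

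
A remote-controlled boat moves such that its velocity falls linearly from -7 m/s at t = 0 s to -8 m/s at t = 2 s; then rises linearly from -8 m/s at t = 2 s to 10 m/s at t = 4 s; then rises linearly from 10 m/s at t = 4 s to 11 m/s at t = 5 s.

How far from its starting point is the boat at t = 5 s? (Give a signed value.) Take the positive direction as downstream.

Displacement is the signed area under the v-t curve.
0–2 s: ½(-7 + -8)(2) = -15 m
2–4 s: ½(-8 + 10)(2) = 2 m
4–5 s: ½(10 + 11)(1) = 10.5 m
Net displacement = -2.5 m

-2.5 m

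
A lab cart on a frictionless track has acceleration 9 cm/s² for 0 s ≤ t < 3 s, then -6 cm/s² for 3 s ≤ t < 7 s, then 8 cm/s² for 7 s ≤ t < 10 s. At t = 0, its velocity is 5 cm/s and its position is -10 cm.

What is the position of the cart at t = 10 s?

185.5 cm

On each constant-a segment, Δv = aΔt and Δx = v₀Δt + ½aΔt²; chain segment to segment.
0–3 s: v starts 5 cm/s; Δx = 5·3 + ½·9·3² = 55.5 cm; v ends 32 cm/s.
3–7 s: v starts 32 cm/s; Δx = 32·4 + ½·-6·4² = 80 cm; v ends 8 cm/s.
7–10 s: v starts 8 cm/s; Δx = 8·3 + ½·8·3² = 60 cm; v ends 32 cm/s.
x(10) = -10 + Σ Δx = 185.5 cm.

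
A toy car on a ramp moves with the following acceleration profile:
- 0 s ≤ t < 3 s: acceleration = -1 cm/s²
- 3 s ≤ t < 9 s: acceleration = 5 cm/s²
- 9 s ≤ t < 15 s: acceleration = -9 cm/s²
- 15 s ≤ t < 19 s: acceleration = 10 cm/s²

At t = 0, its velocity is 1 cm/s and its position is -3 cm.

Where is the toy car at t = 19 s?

55.5 cm

On each constant-a segment, Δv = aΔt and Δx = v₀Δt + ½aΔt²; chain segment to segment.
0–3 s: v starts 1 cm/s; Δx = 1·3 + ½·-1·3² = -1.5 cm; v ends -2 cm/s.
3–9 s: v starts -2 cm/s; Δx = -2·6 + ½·5·6² = 78 cm; v ends 28 cm/s.
9–15 s: v starts 28 cm/s; Δx = 28·6 + ½·-9·6² = 6 cm; v ends -26 cm/s.
15–19 s: v starts -26 cm/s; Δx = -26·4 + ½·10·4² = -24 cm; v ends 14 cm/s.
x(19) = -3 + Σ Δx = 55.5 cm.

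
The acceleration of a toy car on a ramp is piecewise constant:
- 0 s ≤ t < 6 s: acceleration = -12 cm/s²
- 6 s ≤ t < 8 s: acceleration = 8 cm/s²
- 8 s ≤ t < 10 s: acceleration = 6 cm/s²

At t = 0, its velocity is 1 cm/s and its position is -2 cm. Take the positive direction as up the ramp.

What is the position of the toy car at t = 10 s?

On each constant-a segment, Δv = aΔt and Δx = v₀Δt + ½aΔt²; chain segment to segment.
0–6 s: v starts 1 cm/s; Δx = 1·6 + ½·-12·6² = -210 cm; v ends -71 cm/s.
6–8 s: v starts -71 cm/s; Δx = -71·2 + ½·8·2² = -126 cm; v ends -55 cm/s.
8–10 s: v starts -55 cm/s; Δx = -55·2 + ½·6·2² = -98 cm; v ends -43 cm/s.
x(10) = -2 + Σ Δx = -436 cm.

-436 cm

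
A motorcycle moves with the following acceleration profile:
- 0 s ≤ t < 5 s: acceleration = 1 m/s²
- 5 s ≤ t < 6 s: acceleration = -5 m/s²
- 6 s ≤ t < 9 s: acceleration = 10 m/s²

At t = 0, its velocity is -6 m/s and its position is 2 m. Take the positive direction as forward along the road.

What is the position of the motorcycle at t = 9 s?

8 m

On each constant-a segment, Δv = aΔt and Δx = v₀Δt + ½aΔt²; chain segment to segment.
0–5 s: v starts -6 m/s; Δx = -6·5 + ½·1·5² = -17.5 m; v ends -1 m/s.
5–6 s: v starts -1 m/s; Δx = -1·1 + ½·-5·1² = -3.5 m; v ends -6 m/s.
6–9 s: v starts -6 m/s; Δx = -6·3 + ½·10·3² = 27 m; v ends 24 m/s.
x(9) = 2 + Σ Δx = 8 m.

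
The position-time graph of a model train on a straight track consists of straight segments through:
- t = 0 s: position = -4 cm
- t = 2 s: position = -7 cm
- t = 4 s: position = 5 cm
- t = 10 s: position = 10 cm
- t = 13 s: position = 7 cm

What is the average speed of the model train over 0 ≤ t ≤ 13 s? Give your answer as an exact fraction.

23/13 cm/s

Average speed = (total path length)/(elapsed time); on a piecewise-linear x-t graph the path length is Σ|Δx|.
0–2 s: |Δx| = |-7 − -4| = 3 cm
2–4 s: |Δx| = |5 − -7| = 12 cm
4–10 s: |Δx| = |10 − 5| = 5 cm
10–13 s: |Δx| = |7 − 10| = 3 cm
Total path = 23 cm; average speed = 23/13 = 23/13 cm/s.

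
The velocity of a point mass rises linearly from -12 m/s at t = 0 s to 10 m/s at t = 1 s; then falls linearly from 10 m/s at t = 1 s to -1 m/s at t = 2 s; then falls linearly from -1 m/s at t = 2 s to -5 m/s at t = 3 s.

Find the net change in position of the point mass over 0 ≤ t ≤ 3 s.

0.5 m

Displacement is the signed area under the v-t curve.
0–1 s: ½(-12 + 10)(1) = -1 m
1–2 s: ½(10 + -1)(1) = 4.5 m
2–3 s: ½(-1 + -5)(1) = -3 m
Net displacement = 0.5 m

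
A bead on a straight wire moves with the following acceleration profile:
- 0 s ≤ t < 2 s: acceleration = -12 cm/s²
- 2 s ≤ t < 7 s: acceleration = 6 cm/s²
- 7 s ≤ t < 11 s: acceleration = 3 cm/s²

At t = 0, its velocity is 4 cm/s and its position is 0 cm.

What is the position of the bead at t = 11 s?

23 cm

On each constant-a segment, Δv = aΔt and Δx = v₀Δt + ½aΔt²; chain segment to segment.
0–2 s: v starts 4 cm/s; Δx = 4·2 + ½·-12·2² = -16 cm; v ends -20 cm/s.
2–7 s: v starts -20 cm/s; Δx = -20·5 + ½·6·5² = -25 cm; v ends 10 cm/s.
7–11 s: v starts 10 cm/s; Δx = 10·4 + ½·3·4² = 64 cm; v ends 22 cm/s.
x(11) = 0 + Σ Δx = 23 cm.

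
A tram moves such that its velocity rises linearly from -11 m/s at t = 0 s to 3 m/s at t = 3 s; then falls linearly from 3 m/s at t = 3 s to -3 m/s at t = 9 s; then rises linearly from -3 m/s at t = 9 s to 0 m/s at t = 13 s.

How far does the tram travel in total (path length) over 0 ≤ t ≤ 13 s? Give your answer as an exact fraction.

Total distance travelled is ∫|v| dt — sum the magnitudes of each area piece.
0–3 s: v = 0 at t = 33/14 s; triangle areas 363/28 + 27/28 = 195/14 m
3–9 s: v = 0 at t = 6 s; triangle areas 4.5 + 4.5 = 9 m
9–13 s: |½(-3 + 0)(4)| = 6 m
Total distance = 405/14 m

405/14 m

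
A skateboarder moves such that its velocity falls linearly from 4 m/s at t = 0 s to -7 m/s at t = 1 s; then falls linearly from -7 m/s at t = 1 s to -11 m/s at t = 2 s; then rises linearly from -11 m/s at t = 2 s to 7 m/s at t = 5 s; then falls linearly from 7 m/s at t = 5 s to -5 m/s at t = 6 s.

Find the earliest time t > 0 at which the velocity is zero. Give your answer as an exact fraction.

t = 4/11 s

v changes sign on 0–1 s (from 4 to -7); the graph is linear there, so v = 0 at t = 0 + (-4)·(1 − 0)/(-7 − 4) = 4/11 s.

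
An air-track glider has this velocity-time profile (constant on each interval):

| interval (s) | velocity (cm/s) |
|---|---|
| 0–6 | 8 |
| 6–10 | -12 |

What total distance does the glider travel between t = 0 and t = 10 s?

Total distance travelled is ∫|v| dt — sum the magnitudes of each area piece.
0–6 s: |8| × 6 = 48 cm
6–10 s: |-12| × 4 = 48 cm
Total distance = 96 cm

96 cm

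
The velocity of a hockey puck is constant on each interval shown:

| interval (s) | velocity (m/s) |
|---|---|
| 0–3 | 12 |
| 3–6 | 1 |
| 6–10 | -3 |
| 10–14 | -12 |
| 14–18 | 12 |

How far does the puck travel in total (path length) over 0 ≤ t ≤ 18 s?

147 m

Total distance travelled is ∫|v| dt — sum the magnitudes of each area piece.
0–3 s: |12| × 3 = 36 m
3–6 s: |1| × 3 = 3 m
6–10 s: |-3| × 4 = 12 m
10–14 s: |-12| × 4 = 48 m
14–18 s: |12| × 4 = 48 m
Total distance = 147 m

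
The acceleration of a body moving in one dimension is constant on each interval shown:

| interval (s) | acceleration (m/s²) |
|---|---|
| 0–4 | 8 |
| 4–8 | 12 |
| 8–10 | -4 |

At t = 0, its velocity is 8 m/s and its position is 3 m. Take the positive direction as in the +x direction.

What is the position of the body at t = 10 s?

On each constant-a segment, Δv = aΔt and Δx = v₀Δt + ½aΔt²; chain segment to segment.
0–4 s: v starts 8 m/s; Δx = 8·4 + ½·8·4² = 96 m; v ends 40 m/s.
4–8 s: v starts 40 m/s; Δx = 40·4 + ½·12·4² = 256 m; v ends 88 m/s.
8–10 s: v starts 88 m/s; Δx = 88·2 + ½·-4·2² = 168 m; v ends 80 m/s.
x(10) = 3 + Σ Δx = 523 m.

523 m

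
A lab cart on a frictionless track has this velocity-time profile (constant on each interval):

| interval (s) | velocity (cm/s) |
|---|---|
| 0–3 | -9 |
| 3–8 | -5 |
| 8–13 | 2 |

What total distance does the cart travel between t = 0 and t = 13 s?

Distance (not displacement) is the total path length: add the absolute areas under v-t.
0–3 s: |-9| × 3 = 27 cm
3–8 s: |-5| × 5 = 25 cm
8–13 s: |2| × 5 = 10 cm
Total distance = 62 cm

62 cm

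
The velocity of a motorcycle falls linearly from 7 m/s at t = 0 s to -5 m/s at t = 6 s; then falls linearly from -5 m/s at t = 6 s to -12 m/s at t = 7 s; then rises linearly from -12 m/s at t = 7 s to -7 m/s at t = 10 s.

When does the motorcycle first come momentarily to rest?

t = 3.5 s

v changes sign on 0–6 s (from 7 to -5); the graph is linear there, so v = 0 at t = 0 + (-7)·(6 − 0)/(-5 − 7) = 3.5 s.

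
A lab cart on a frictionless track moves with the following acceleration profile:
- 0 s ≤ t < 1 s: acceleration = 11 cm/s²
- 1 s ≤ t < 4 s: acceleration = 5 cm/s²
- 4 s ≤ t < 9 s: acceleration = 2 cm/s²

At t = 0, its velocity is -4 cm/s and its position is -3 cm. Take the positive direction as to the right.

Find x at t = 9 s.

177 cm

On each constant-a segment, Δv = aΔt and Δx = v₀Δt + ½aΔt²; chain segment to segment.
0–1 s: v starts -4 cm/s; Δx = -4·1 + ½·11·1² = 1.5 cm; v ends 7 cm/s.
1–4 s: v starts 7 cm/s; Δx = 7·3 + ½·5·3² = 43.5 cm; v ends 22 cm/s.
4–9 s: v starts 22 cm/s; Δx = 22·5 + ½·2·5² = 135 cm; v ends 32 cm/s.
x(9) = -3 + Σ Δx = 177 cm.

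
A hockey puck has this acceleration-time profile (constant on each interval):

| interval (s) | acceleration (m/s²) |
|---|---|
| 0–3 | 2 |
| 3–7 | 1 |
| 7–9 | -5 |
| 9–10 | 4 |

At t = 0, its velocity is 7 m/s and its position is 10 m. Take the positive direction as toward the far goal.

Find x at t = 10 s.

On each constant-a segment, Δv = aΔt and Δx = v₀Δt + ½aΔt²; chain segment to segment.
0–3 s: v starts 7 m/s; Δx = 7·3 + ½·2·3² = 30 m; v ends 13 m/s.
3–7 s: v starts 13 m/s; Δx = 13·4 + ½·1·4² = 60 m; v ends 17 m/s.
7–9 s: v starts 17 m/s; Δx = 17·2 + ½·-5·2² = 24 m; v ends 7 m/s.
9–10 s: v starts 7 m/s; Δx = 7·1 + ½·4·1² = 9 m; v ends 11 m/s.
x(10) = 10 + Σ Δx = 133 m.

133 m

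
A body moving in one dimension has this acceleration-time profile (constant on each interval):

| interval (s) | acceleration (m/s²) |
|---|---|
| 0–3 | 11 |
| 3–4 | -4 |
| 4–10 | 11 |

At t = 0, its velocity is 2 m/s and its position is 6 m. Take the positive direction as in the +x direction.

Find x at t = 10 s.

On each constant-a segment, Δv = aΔt and Δx = v₀Δt + ½aΔt²; chain segment to segment.
0–3 s: v starts 2 m/s; Δx = 2·3 + ½·11·3² = 55.5 m; v ends 35 m/s.
3–4 s: v starts 35 m/s; Δx = 35·1 + ½·-4·1² = 33 m; v ends 31 m/s.
4–10 s: v starts 31 m/s; Δx = 31·6 + ½·11·6² = 384 m; v ends 97 m/s.
x(10) = 6 + Σ Δx = 478.5 m.

478.5 m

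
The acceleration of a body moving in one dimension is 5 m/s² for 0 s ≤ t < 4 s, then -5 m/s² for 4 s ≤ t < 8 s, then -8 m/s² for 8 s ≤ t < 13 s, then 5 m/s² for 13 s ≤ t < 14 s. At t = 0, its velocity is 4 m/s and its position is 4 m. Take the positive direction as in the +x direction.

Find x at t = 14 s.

On each constant-a segment, Δv = aΔt and Δx = v₀Δt + ½aΔt²; chain segment to segment.
0–4 s: v starts 4 m/s; Δx = 4·4 + ½·5·4² = 56 m; v ends 24 m/s.
4–8 s: v starts 24 m/s; Δx = 24·4 + ½·-5·4² = 56 m; v ends 4 m/s.
8–13 s: v starts 4 m/s; Δx = 4·5 + ½·-8·5² = -80 m; v ends -36 m/s.
13–14 s: v starts -36 m/s; Δx = -36·1 + ½·5·1² = -33.5 m; v ends -31 m/s.
x(14) = 4 + Σ Δx = 2.5 m.

2.5 m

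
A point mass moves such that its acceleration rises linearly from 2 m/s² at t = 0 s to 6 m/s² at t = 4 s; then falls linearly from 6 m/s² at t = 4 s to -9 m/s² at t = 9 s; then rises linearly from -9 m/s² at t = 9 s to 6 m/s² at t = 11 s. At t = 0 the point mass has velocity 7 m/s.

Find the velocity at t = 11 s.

12.5 m/s

Δv equals the area under the a-t graph; then v = v₀ + Δv.
0–4 s: ½(2 + 6)(4) = 16 m/s
4–9 s: ½(6 + -9)(5) = -7.5 m/s
9–11 s: ½(-9 + 6)(2) = -3 m/s
Δv = 5.5 m/s, so v(11) = 7 + (5.5) = 12.5 m/s.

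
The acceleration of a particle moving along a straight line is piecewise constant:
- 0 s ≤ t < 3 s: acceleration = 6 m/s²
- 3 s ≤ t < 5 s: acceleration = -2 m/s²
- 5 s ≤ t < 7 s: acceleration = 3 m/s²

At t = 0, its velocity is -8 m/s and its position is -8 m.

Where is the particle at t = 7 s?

On each constant-a segment, Δv = aΔt and Δx = v₀Δt + ½aΔt²; chain segment to segment.
0–3 s: v starts -8 m/s; Δx = -8·3 + ½·6·3² = 3 m; v ends 10 m/s.
3–5 s: v starts 10 m/s; Δx = 10·2 + ½·-2·2² = 16 m; v ends 6 m/s.
5–7 s: v starts 6 m/s; Δx = 6·2 + ½·3·2² = 18 m; v ends 12 m/s.
x(7) = -8 + Σ Δx = 29 m.

29 m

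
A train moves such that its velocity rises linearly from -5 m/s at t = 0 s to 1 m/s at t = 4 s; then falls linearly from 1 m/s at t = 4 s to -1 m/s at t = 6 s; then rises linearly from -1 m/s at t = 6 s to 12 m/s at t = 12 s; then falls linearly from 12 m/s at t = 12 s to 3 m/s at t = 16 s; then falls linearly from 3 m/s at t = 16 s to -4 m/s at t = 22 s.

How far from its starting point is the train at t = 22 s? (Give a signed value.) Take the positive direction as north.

52 m

Displacement is the signed area under the v-t curve.
0–4 s: ½(-5 + 1)(4) = -8 m
4–6 s: ½(1 + -1)(2) = 0 m
6–12 s: ½(-1 + 12)(6) = 33 m
12–16 s: ½(12 + 3)(4) = 30 m
16–22 s: ½(3 + -4)(6) = -3 m
Net displacement = 52 m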